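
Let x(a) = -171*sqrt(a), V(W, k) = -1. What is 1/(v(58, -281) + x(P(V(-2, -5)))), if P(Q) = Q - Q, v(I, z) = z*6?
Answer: -1/1686 ≈ -0.00059312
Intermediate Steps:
v(I, z) = 6*z
P(Q) = 0
1/(v(58, -281) + x(P(V(-2, -5)))) = 1/(6*(-281) - 171*sqrt(0)) = 1/(-1686 - 171*0) = 1/(-1686 + 0) = 1/(-1686) = -1/1686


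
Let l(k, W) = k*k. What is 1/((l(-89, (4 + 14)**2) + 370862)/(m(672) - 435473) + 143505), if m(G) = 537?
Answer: 434936/62415111897 ≈ 6.9684e-6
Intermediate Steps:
l(k, W) = k**2
1/((l(-89, (4 + 14)**2) + 370862)/(m(672) - 435473) + 143505) = 1/(((-89)**2 + 370862)/(537 - 435473) + 143505) = 1/((7921 + 370862)/(-434936) + 143505) = 1/(378783*(-1/434936) + 143505) = 1/(-378783/434936 + 143505) = 1/(62415111897/434936) = 434936/62415111897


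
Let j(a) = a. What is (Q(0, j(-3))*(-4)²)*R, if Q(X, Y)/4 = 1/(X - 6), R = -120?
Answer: 1280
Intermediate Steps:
Q(X, Y) = 4/(-6 + X) (Q(X, Y) = 4/(X - 6) = 4/(-6 + X))
(Q(0, j(-3))*(-4)²)*R = ((4/(-6 + 0))*(-4)²)*(-120) = ((4/(-6))*16)*(-120) = ((4*(-⅙))*16)*(-120) = -⅔*16*(-120) = -32/3*(-120) = 1280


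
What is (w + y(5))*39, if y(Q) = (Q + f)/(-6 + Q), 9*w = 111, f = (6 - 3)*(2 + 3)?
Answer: -299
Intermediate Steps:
f = 15 (f = 3*5 = 15)
w = 37/3 (w = (1/9)*111 = 37/3 ≈ 12.333)
y(Q) = (15 + Q)/(-6 + Q) (y(Q) = (Q + 15)/(-6 + Q) = (15 + Q)/(-6 + Q))
(w + y(5))*39 = (37/3 + (15 + 5)/(-6 + 5))*39 = (37/3 + 20/(-1))*39 = (37/3 - 1*20)*39 = (37/3 - 20)*39 = -23/3*39 = -299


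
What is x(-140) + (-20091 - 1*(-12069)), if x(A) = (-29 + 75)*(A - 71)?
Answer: -17728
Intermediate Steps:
x(A) = -3266 + 46*A (x(A) = 46*(-71 + A) = -3266 + 46*A)
x(-140) + (-20091 - 1*(-12069)) = (-3266 + 46*(-140)) + (-20091 - 1*(-12069)) = (-3266 - 6440) + (-20091 + 12069) = -9706 - 8022 = -17728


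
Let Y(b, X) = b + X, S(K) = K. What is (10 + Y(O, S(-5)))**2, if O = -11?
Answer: 36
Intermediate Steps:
Y(b, X) = X + b
(10 + Y(O, S(-5)))**2 = (10 + (-5 - 11))**2 = (10 - 16)**2 = (-6)**2 = 36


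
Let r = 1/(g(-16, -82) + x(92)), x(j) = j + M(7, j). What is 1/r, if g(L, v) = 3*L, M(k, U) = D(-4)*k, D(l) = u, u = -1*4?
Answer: 16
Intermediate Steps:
u = -4
D(l) = -4
M(k, U) = -4*k
x(j) = -28 + j (x(j) = j - 4*7 = j - 28 = -28 + j)
r = 1/16 (r = 1/(3*(-16) + (-28 + 92)) = 1/(-48 + 64) = 1/16 ≈ 0.062500)
1/r = 1/(1/16) = 16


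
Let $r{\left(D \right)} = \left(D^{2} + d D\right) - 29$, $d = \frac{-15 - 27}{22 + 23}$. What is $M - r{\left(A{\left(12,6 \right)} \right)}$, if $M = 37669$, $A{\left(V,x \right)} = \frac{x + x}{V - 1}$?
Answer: $\frac{22807186}{605} \approx 37698.0$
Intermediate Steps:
$d = - \frac{14}{15}$ ($d = - \frac{42}{45} = \left(-42\right) \frac{1}{45} = - \frac{14}{15} \approx -0.93333$)
$A{\left(V,x \right)} = \frac{2 x}{-1 + V}$
$r{\left(D \right)} = -29 + D^{2} - \frac{14 D}{15}$ ($r{\left(D \right)} = \left(D^{2} - \frac{14 D}{15}\right) - 29 = -29 + D^{2} - \frac{14 D}{15}$)
$M - r{\left(A{\left(12,6 \right)} \right)} = 37669 - \left(-29 + \left(2 \cdot 6 \frac{1}{-1 + 12}\right)^{2} - \frac{14 \cdot 2 \cdot 6 \frac{1}{-1 + 12}}{15}\right) = 37669 - \left(-29 + \left(2 \cdot 6 \cdot \frac{1}{11}\right)^{2} - \frac{14 \cdot 2 \cdot 6 \cdot \frac{1}{11}}{15}\right) = 37669 - \left(-29 + \left(\frac{12}{11}\right)^{2} - \frac{56}{55}\right) = 37669 - \left(-29 + \frac{144}{121} - \frac{56}{55}\right) = 37669 - - \frac{17441}{605} = 37669 + \frac{17441}{605} = \frac{22807186}{605}$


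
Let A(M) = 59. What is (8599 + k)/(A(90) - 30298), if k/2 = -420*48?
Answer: 31721/30239 ≈ 1.0490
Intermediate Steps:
k = -40320 (k = 2*(-420*48) = 2*(-20160) = -40320)
(8599 + k)/(A(90) - 30298) = (8599 - 40320)/(59 - 30298) = -31721/(-30239) = -31721*(-1/30239) = 31721/30239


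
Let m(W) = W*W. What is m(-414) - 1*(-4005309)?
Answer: 4176705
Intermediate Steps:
m(W) = W²
m(-414) - 1*(-4005309) = (-414)² - 1*(-4005309) = 171396 + 4005309 = 4176705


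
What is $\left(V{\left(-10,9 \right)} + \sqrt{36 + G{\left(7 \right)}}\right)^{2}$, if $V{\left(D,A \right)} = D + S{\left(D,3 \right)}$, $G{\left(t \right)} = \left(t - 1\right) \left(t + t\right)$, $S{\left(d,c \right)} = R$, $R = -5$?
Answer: $345 - 60 \sqrt{30} \approx 16.366$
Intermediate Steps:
$S{\left(d,c \right)} = -5$
$G{\left(t \right)} = 2 t \left(-1 + t\right)$ ($G{\left(t \right)} = \left(-1 + t\right) 2 t = 2 t \left(-1 + t\right)$)
$V{\left(D,A \right)} = -5 + D$ ($V{\left(D,A \right)} = D - 5 = -5 + D$)
$\left(V{\left(-10,9 \right)} + \sqrt{36 + G{\left(7 \right)}}\right)^{2} = \left(\left(-5 - 10\right) + \sqrt{36 + 2 \cdot 7 \left(-1 + 7\right)}\right)^{2} = \left(-15 + \sqrt{36 + 2 \cdot 7 \cdot 6}\right)^{2} = \left(-15 + \sqrt{36 + 84}\right)^{2} = \left(-15 + \sqrt{120}\right)^{2} = \left(-15 + 2 \sqrt{30}\right)^{2}$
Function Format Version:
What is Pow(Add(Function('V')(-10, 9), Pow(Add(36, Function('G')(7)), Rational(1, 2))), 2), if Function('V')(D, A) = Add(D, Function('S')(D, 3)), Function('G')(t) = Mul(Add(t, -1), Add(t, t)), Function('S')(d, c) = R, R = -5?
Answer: Add(345, Mul(-60, Pow(30, Rational(1, 2)))) ≈ 16.366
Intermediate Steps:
Function('S')(d, c) = -5
Function('G')(t) = Mul(2, t, Add(-1, t)) (Function('G')(t) = Mul(Add(-1, t), Mul(2, t)) = Mul(2, t, Add(-1, t)))
Function('V')(D, A) = Add(-5, D) (Function('V')(D, A) = Add(D, -5) = Add(-5, D))
Pow(Add(Function('V')(-10, 9), Pow(Add(36, Function('G')(7)), Rational(1, 2))), 2) = Pow(Add(Add(-5, -10), Pow(Add(36, Mul(2, 7, Add(-1, 7))), Rational(1, 2))), 2) = Pow(Add(-15, Pow(Add(36, Mul(2, 7, 6)), Rational(1, 2))), 2) = Pow(Add(-15, Pow(Add(36, 84), Rational(1, 2))), 2) = Pow(Add(-15, Pow(120, Rational(1, 2))), 2) = Pow(Add(-15, Mul(2, Pow(30, Rational(1, 2)))), 2)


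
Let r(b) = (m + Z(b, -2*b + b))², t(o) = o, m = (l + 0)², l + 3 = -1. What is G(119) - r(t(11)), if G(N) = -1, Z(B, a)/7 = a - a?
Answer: -257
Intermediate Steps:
l = -4 (l = -3 - 1 = -4)
Z(B, a) = 0 (Z(B, a) = 7*(a - a) = 7*0 = 0)
m = 16 (m = (-4 + 0)² = (-4)² = 16)
r(b) = 256 (r(b) = (16 + 0)² = 16² = 256)
G(119) - r(t(11)) = -1 - 1*256 = -1 - 256 = -257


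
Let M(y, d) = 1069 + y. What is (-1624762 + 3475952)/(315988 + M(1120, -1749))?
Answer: 1851190/318177 ≈ 5.8181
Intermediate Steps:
(-1624762 + 3475952)/(315988 + M(1120, -1749)) = (-1624762 + 3475952)/(315988 + (1069 + 1120)) = 1851190/(315988 + 2189) = 1851190/318177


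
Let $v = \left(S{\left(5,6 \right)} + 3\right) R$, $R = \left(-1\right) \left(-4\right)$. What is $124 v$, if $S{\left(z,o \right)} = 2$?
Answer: $2480$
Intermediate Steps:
$R = 4$
$v = 20$ ($v = \left(2 + 3\right) 4 = 5 \cdot 4 = 20$)
$124 v = 124 \cdot 20 = 2480$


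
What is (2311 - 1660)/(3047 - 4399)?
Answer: -651/1352 ≈ -0.48151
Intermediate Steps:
(2311 - 1660)/(3047 - 4399) = 651/(-1352) = 651*(-1/1352) = -651/1352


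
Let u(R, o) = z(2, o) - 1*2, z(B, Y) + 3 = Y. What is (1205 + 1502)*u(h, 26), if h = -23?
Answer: 56847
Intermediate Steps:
z(B, Y) = -3 + Y
u(R, o) = -5 + o (u(R, o) = (-3 + o) - 1*2 = (-3 + o) - 2 = -5 + o)
(1205 + 1502)*u(h, 26) = (1205 + 1502)*(-5 + 26) = 2707*21 = 56847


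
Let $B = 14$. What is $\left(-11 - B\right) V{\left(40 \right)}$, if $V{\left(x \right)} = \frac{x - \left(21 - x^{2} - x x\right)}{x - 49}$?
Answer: $\frac{26825}{3} \approx 8941.7$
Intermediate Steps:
$V{\left(x \right)} = \frac{-21 + x + 2 x^{2}}{-49 + x}$ ($V{\left(x \right)} = \frac{x + \left(\left(x^{2} + x^{2}\right) - 21\right)}{-49 + x} = \frac{x + \left(2 x^{2} - 21\right)}{-49 + x} = \frac{x + \left(-21 + 2 x^{2}\right)}{-49 + x} = \frac{-21 + x + 2 x^{2}}{-49 + x}$)
$\left(-11 - B\right) V{\left(40 \right)} = \left(-11 - 14\right) \frac{-21 + 40 + 2 \cdot 40^{2}}{-49 + 40} = \left(-11 - 14\right) \frac{-21 + 40 + 2 \cdot 1600}{-9} = - 25 \left(- \frac{-21 + 40 + 3200}{9}\right) = - 25 \left(\left(- \frac{1}{9}\right) 3219\right) = \left(-25\right) \left(- \frac{1073}{3}\right) = \frac{26825}{3}$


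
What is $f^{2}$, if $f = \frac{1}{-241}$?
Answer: $\frac{1}{58081} \approx 1.7217 \cdot 10^{-5}$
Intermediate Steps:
$f = - \frac{1}{241} \approx -0.0041494$
$f^{2} = \left(- \frac{1}{241}\right)^{2} = \frac{1}{58081}$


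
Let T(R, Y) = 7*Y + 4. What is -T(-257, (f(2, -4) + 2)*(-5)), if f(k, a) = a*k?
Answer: -214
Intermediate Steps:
T(R, Y) = 4 + 7*Y
-T(-257, (f(2, -4) + 2)*(-5)) = -(4 + 7*((-4*2 + 2)*(-5))) = -(4 + 7*((-8 + 2)*(-5))) = -(4 + 7*(-6*(-5))) = -(4 + 7*30) = -(4 + 210) = -1*214 = -214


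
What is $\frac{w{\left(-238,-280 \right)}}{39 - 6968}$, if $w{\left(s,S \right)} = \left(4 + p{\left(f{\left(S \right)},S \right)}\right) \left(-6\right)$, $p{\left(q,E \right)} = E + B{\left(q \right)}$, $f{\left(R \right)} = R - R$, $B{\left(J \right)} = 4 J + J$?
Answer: $- \frac{1656}{6929} \approx -0.239$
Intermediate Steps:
$B{\left(J \right)} = 5 J$
$f{\left(R \right)} = 0$
$p{\left(q,E \right)} = E + 5 q$
$w{\left(s,S \right)} = -24 - 6 S$ ($w{\left(s,S \right)} = \left(4 + \left(S + 5 \cdot 0\right)\right) \left(-6\right) = \left(4 + \left(S + 0\right)\right) \left(-6\right) = \left(4 + S\right) \left(-6\right) = -24 - 6 S$)
$\frac{w{\left(-238,-280 \right)}}{39 - 6968} = \frac{-24 - -1680}{39 - 6968} = \frac{-24 + 1680}{39 - 6968} = \frac{1656}{-6929} = 1656 \left(- \frac{1}{6929}\right) = - \frac{1656}{6929}$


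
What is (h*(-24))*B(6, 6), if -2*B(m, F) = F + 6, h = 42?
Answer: 6048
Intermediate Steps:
B(m, F) = -3 - F/2 (B(m, F) = -(F + 6)/2 = -(6 + F)/2 = -3 - F/2)
(h*(-24))*B(6, 6) = (42*(-24))*(-3 - 1/2*6) = -1008*(-3 - 3) = -1008*(-6) = 6048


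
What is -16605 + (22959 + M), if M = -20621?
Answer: -14267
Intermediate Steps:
-16605 + (22959 + M) = -16605 + (22959 - 20621) = -16605 + 2338 = -14267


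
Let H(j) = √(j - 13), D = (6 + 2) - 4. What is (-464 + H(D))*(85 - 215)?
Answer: 60320 - 390*I ≈ 60320.0 - 390.0*I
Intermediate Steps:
D = 4 (D = 8 - 4 = 4)
H(j) = √(-13 + j)
(-464 + H(D))*(85 - 215) = (-464 + √(-13 + 4))*(85 - 215) = (-464 + √(-9))*(-130) = (-464 + 3*I)*(-130) = 60320 - 390*I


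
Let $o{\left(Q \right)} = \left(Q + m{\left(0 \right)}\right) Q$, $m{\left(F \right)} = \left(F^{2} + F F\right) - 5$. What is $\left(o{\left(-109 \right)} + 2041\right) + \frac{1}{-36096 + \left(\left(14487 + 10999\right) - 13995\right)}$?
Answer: $\frac{355960534}{24605} \approx 14467.0$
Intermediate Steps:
$m{\left(F \right)} = -5 + 2 F^{2}$ ($m{\left(F \right)} = \left(F^{2} + F^{2}\right) - 5 = 2 F^{2} - 5 = -5 + 2 F^{2}$)
$o{\left(Q \right)} = Q \left(-5 + Q\right)$ ($o{\left(Q \right)} = \left(Q - \left(5 - 2 \cdot 0^{2}\right)\right) Q = \left(Q + \left(-5 + 2 \cdot 0\right)\right) Q = \left(Q + \left(-5 + 0\right)\right) Q = \left(Q - 5\right) Q = \left(-5 + Q\right) Q = Q \left(-5 + Q\right)$)
$\left(o{\left(-109 \right)} + 2041\right) + \frac{1}{-36096 + \left(\left(14487 + 10999\right) - 13995\right)} = \left(- 109 \left(-5 - 109\right) + 2041\right) + \frac{1}{-36096 + \left(\left(14487 + 10999\right) - 13995\right)} = \left(\left(-109\right) \left(-114\right) + 2041\right) + \frac{1}{-36096 + \left(25486 - 13995\right)} = \left(12426 + 2041\right) + \frac{1}{-36096 + 11491} = 14467 + \frac{1}{-24605} = 14467 - \frac{1}{24605} = \frac{355960534}{24605}$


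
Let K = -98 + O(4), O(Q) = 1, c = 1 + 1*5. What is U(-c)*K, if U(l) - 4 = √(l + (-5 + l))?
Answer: -388 - 97*I*√17 ≈ -388.0 - 399.94*I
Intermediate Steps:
c = 6 (c = 1 + 5 = 6)
K = -97 (K = -98 + 1 = -97)
U(l) = 4 + √(-5 + 2*l) (U(l) = 4 + √(l + (-5 + l)) = 4 + √(-5 + 2*l))
U(-c)*K = (4 + √(-5 + 2*(-1*6)))*(-97) = (4 + √(-5 + 2*(-6)))*(-97) = (4 + √(-5 - 12))*(-97) = (4 + √(-17))*(-97) = (4 + I*√17)*(-97) = -388 - 97*I*√17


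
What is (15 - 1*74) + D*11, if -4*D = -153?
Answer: 1447/4 ≈ 361.75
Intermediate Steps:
D = 153/4 (D = -¼*(-153) = 153/4 ≈ 38.250)
(15 - 1*74) + D*11 = (15 - 1*74) + (153/4)*11 = (15 - 74) + 1683/4 = -59 + 1683/4 = 1447/4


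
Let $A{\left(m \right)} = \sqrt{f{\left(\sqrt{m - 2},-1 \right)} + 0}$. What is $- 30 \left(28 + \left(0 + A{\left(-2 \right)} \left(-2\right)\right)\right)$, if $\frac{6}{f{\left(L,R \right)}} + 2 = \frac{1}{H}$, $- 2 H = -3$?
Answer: $-840 + 90 i \sqrt{2} \approx -840.0 + 127.28 i$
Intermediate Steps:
$H = \frac{3}{2}$ ($H = \left(- \frac{1}{2}\right) \left(-3\right) = \frac{3}{2} \approx 1.5$)
$f{\left(L,R \right)} = - \frac{9}{2}$ ($f{\left(L,R \right)} = \frac{6}{-2 + \frac{1}{\frac{3}{2}}} = \frac{6}{-2 + \frac{2}{3}} = \frac{6}{- \frac{4}{3}} = 6 \left(- \frac{3}{4}\right) = - \frac{9}{2}$)
$A{\left(m \right)} = \frac{3 i \sqrt{2}}{2}$ ($A{\left(m \right)} = \sqrt{- \frac{9}{2} + 0} = \sqrt{- \frac{9}{2}} = \frac{3 i \sqrt{2}}{2}$)
$- 30 \left(28 + \left(0 + A{\left(-2 \right)} \left(-2\right)\right)\right) = - 30 \left(28 + \left(0 + \frac{3 i \sqrt{2}}{2} \left(-2\right)\right)\right) = - 30 \left(28 + \left(0 - 3 i \sqrt{2}\right)\right) = - 30 \left(28 - 3 i \sqrt{2}\right) = -840 + 90 i \sqrt{2}$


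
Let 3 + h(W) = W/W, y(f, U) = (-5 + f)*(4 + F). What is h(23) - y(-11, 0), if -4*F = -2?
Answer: 70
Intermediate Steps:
F = ½ (F = -¼*(-2) = ½ ≈ 0.50000)
y(f, U) = -45/2 + 9*f/2 (y(f, U) = (-5 + f)*(4 + ½) = (-5 + f)*(9/2) = -45/2 + 9*f/2)
h(W) = -2 (h(W) = -3 + W/W = -3 + 1 = -2)
h(23) - y(-11, 0) = -2 - (-45/2 + (9/2)*(-11)) = -2 - (-45/2 - 99/2) = -2 - 1*(-72) = -2 + 72 = 70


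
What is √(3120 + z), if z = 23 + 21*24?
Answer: √3647 ≈ 60.390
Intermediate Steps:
z = 527 (z = 23 + 504 = 527)
√(3120 + z) = √(3120 + 527) = √3647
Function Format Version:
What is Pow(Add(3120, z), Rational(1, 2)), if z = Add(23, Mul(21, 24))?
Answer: Pow(3647, Rational(1, 2)) ≈ 60.390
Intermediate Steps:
z = 527 (z = Add(23, 504) = 527)
Pow(Add(3120, z), Rational(1, 2)) = Pow(Add(3120, 527), Rational(1, 2)) = Pow(3647, Rational(1, 2))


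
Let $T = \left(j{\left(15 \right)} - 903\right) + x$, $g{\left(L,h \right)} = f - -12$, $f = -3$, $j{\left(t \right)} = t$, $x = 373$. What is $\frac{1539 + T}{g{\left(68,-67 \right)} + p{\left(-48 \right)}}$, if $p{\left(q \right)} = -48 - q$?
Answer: $\frac{1024}{9} \approx 113.78$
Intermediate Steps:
$g{\left(L,h \right)} = 9$ ($g{\left(L,h \right)} = -3 - -12 = -3 + 12 = 9$)
$T = -515$ ($T = \left(15 - 903\right) + 373 = -888 + 373 = -515$)
$\frac{1539 + T}{g{\left(68,-67 \right)} + p{\left(-48 \right)}} = \frac{1539 - 515}{9 - 0} = \frac{1024}{9 + \left(-48 + 48\right)} = \frac{1024}{9 + 0} = \frac{1024}{9}$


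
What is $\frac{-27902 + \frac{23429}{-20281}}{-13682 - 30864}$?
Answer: $\frac{565903891}{903437426} \approx 0.62639$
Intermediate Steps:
$\frac{-27902 + \frac{23429}{-20281}}{-13682 - 30864} = \frac{-27902 + 23429 \left(- \frac{1}{20281}\right)}{-44546} = \left(-27902 - \frac{23429}{20281}\right) \left(- \frac{1}{44546}\right) = \left(- \frac{565903891}{20281}\right) \left(- \frac{1}{44546}\right) = \frac{565903891}{903437426}$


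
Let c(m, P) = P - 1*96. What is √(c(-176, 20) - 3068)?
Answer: 2*I*√786 ≈ 56.071*I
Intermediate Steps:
c(m, P) = -96 + P (c(m, P) = P - 96 = -96 + P)
√(c(-176, 20) - 3068) = √((-96 + 20) - 3068) = √(-76 - 3068) = √(-3144) = 2*I*√786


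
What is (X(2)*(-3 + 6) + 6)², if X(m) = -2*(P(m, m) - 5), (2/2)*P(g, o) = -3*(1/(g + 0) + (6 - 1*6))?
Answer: 2025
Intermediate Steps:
P(g, o) = -3/g (P(g, o) = -3*(1/(g + 0) + (6 - 1*6)) = -3*(1/g + (6 - 6)) = -3*(1/g + 0) = -3/g)
X(m) = 10 + 6/m (X(m) = -2*(-3/m - 5) = -2*(-5 - 3/m) = 10 + 6/m)
(X(2)*(-3 + 6) + 6)² = ((10 + 6/2)*(-3 + 6) + 6)² = ((10 + 6*(½))*3 + 6)² = ((10 + 3)*3 + 6)² = (13*3 + 6)² = (39 + 6)² = 45² = 2025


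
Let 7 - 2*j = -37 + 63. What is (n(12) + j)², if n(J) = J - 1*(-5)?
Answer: 225/4 ≈ 56.250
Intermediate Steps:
j = -19/2 (j = 7/2 - (-37 + 63)/2 = 7/2 - ½*26 = 7/2 - 13 = -19/2 ≈ -9.5000)
n(J) = 5 + J (n(J) = J + 5 = 5 + J)
(n(12) + j)² = ((5 + 12) - 19/2)² = (17 - 19/2)² = (15/2)² = 225/4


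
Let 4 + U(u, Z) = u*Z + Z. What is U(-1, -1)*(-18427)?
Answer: 73708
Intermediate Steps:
U(u, Z) = -4 + Z + Z*u (U(u, Z) = -4 + (u*Z + Z) = -4 + (Z*u + Z) = -4 + (Z + Z*u) = -4 + Z + Z*u)
U(-1, -1)*(-18427) = (-4 - 1 - 1*(-1))*(-18427) = (-4 - 1 + 1)*(-18427) = -4*(-18427) = 73708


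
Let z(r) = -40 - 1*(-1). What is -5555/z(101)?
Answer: 5555/39 ≈ 142.44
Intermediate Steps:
z(r) = -39 (z(r) = -40 + 1 = -39)
-5555/z(101) = -5555/(-39) = -5555*(-1/39) = 5555/39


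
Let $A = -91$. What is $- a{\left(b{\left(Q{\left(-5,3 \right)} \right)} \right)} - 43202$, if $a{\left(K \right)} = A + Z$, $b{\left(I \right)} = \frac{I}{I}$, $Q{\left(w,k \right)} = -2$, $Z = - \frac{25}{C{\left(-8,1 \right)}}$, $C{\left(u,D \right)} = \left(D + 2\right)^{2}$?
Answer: $- \frac{387974}{9} \approx -43108.0$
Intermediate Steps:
$C{\left(u,D \right)} = \left(2 + D\right)^{2}$
$Z = - \frac{25}{9}$ ($Z = - \frac{25}{\left(2 + 1\right)^{2}} = - \frac{25}{3^{2}} = - \frac{25}{9} \approx -2.7778$)
$b{\left(I \right)} = 1$
$a{\left(K \right)} = - \frac{844}{9}$ ($a{\left(K \right)} = -91 - \frac{25}{9} = - \frac{844}{9}$)
$- a{\left(b{\left(Q{\left(-5,3 \right)} \right)} \right)} - 43202 = \left(-1\right) \left(- \frac{844}{9}\right) - 43202 = \frac{844}{9} - 43202 = - \frac{387974}{9}$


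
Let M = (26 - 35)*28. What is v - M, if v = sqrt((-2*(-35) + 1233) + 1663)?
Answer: 252 + sqrt(2966) ≈ 306.46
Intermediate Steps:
M = -252 (M = -9*28 = -252)
v = sqrt(2966) (v = sqrt((70 + 1233) + 1663) = sqrt(1303 + 1663) = sqrt(2966) ≈ 54.461)
v - M = sqrt(2966) - 1*(-252) = sqrt(2966) + 252 = 252 + sqrt(2966)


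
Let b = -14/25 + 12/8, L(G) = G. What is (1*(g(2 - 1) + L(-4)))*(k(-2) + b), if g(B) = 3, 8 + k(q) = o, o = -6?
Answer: 653/50 ≈ 13.060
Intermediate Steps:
k(q) = -14 (k(q) = -8 - 6 = -14)
b = 47/50 (b = -14*1/25 + 12*(⅛) = -14/25 + 3/2 = 47/50 ≈ 0.94000)
(1*(g(2 - 1) + L(-4)))*(k(-2) + b) = (1*(3 - 4))*(-14 + 47/50) = (1*(-1))*(-653/50) = -1*(-653/50) = 653/50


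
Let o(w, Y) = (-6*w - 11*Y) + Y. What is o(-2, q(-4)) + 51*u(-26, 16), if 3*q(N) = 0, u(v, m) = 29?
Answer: 1491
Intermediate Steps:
q(N) = 0 (q(N) = (⅓)*0 = 0)
o(w, Y) = -10*Y - 6*w (o(w, Y) = (-11*Y - 6*w) + Y = -10*Y - 6*w)
o(-2, q(-4)) + 51*u(-26, 16) = (-10*0 - 6*(-2)) + 51*29 = (0 + 12) + 1479 = 12 + 1479 = 1491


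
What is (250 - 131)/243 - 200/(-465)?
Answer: 6929/7533 ≈ 0.91982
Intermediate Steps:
(250 - 131)/243 - 200/(-465) = 119*(1/243) - 200*(-1/465) = 119/243 + 40/93 = 6929/7533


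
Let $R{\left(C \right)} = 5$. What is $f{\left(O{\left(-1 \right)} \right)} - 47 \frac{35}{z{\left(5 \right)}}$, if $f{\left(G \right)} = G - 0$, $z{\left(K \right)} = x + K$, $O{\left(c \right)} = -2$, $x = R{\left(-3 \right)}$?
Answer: $- \frac{333}{2} \approx -166.5$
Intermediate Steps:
$x = 5$
$z{\left(K \right)} = 5 + K$
$f{\left(G \right)} = G$ ($f{\left(G \right)} = G + 0 = G$)
$f{\left(O{\left(-1 \right)} \right)} - 47 \frac{35}{z{\left(5 \right)}} = -2 - 47 \frac{35}{5 + 5} = -2 - 47 \cdot \frac{35}{10} = -2 - 47 \cdot 35 \cdot \frac{1}{10} = -2 - \frac{329}{2} = - \frac{333}{2}$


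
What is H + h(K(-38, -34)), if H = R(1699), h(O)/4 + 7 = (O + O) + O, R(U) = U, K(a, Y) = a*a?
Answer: 18999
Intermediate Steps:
K(a, Y) = a²
h(O) = -28 + 12*O (h(O) = -28 + 4*((O + O) + O) = -28 + 4*(2*O + O) = -28 + 4*(3*O) = -28 + 12*O)
H = 1699
H + h(K(-38, -34)) = 1699 + (-28 + 12*(-38)²) = 1699 + (-28 + 12*1444) = 1699 + (-28 + 17328) = 1699 + 17300 = 18999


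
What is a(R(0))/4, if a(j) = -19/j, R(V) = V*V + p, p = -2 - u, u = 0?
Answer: 19/8 ≈ 2.3750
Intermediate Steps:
p = -2 (p = -2 - 1*0 = -2 + 0 = -2)
R(V) = -2 + V² (R(V) = V*V - 2 = V² - 2 = -2 + V²)
a(R(0))/4 = (-19/(-2 + 0²))/4 = (-19/(-2 + 0))/4 = (-19/(-2))/4 = (-19*(-½))/4 = (¼)*(19/2) = 19/8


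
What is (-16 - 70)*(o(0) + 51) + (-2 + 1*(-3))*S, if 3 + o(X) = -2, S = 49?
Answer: -4201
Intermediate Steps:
o(X) = -5 (o(X) = -3 - 2 = -5)
(-16 - 70)*(o(0) + 51) + (-2 + 1*(-3))*S = (-16 - 70)*(-5 + 51) + (-2 + 1*(-3))*49 = -86*46 + (-2 - 3)*49 = -3956 - 5*49 = -3956 - 245 = -4201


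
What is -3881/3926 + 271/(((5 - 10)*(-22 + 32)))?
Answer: -314499/49075 ≈ -6.4085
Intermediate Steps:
-3881/3926 + 271/(((5 - 10)*(-22 + 32))) = -3881*1/3926 + 271/((-5*10)) = -3881/3926 + 271/(-50) = -3881/3926 + 271*(-1/50) = -3881/3926 - 271/50 = -314499/49075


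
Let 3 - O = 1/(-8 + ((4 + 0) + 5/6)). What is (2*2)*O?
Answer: 252/19 ≈ 13.263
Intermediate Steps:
O = 63/19 (O = 3 - 1/(-8 + ((4 + 0) + 5/6)) = 3 - 1/(-8 + (4 + 5*(⅙))) = 3 - 1/(-8 + (4 + ⅚)) = 3 - 1/(-8 + 29/6) = 3 - 1/(-19/6) = 3 - 1*(-6/19) = 3 + 6/19 = 63/19 ≈ 3.3158)
(2*2)*O = (2*2)*(63/19) = 4*(63/19) = 252/19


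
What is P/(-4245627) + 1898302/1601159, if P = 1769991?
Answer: 248830724085/323710661033 ≈ 0.76868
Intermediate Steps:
P/(-4245627) + 1898302/1601159 = 1769991/(-4245627) + 1898302/1601159 = 1769991*(-1/4245627) + 1898302*(1/1601159) = -589997/1415209 + 271186/228737 = 248830724085/323710661033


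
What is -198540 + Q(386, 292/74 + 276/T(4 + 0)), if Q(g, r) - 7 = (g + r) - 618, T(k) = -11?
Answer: -80905961/407 ≈ -1.9879e+5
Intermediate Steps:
Q(g, r) = -611 + g + r (Q(g, r) = 7 + ((g + r) - 618) = 7 + (-618 + g + r) = -611 + g + r)
-198540 + Q(386, 292/74 + 276/T(4 + 0)) = -198540 + (-611 + 386 + (292/74 + 276/(-11))) = -198540 + (-611 + 386 + (292*(1/74) + 276*(-1/11))) = -198540 + (-611 + 386 + (146/37 - 276/11)) = -198540 + (-611 + 386 - 8606/407) = -198540 - 100181/407 = -80905961/407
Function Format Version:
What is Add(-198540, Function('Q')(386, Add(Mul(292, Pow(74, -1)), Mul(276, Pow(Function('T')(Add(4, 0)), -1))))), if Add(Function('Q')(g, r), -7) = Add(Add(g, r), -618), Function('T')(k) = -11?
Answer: Rational(-80905961, 407) ≈ -1.9879e+5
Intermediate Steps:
Function('Q')(g, r) = Add(-611, g, r) (Function('Q')(g, r) = Add(7, Add(Add(g, r), -618)) = Add(7, Add(-618, g, r)) = Add(-611, g, r))
Add(-198540, Function('Q')(386, Add(Mul(292, Pow(74, -1)), Mul(276, Pow(Function('T')(Add(4, 0)), -1))))) = Add(-198540, Add(-611, 386, Add(Mul(292, Pow(74, -1)), Mul(276, Pow(-11, -1))))) = Add(-198540, Add(-611, 386, Add(Mul(292, Rational(1, 74)), Mul(276, Rational(-1, 11))))) = Add(-198540, Add(-611, 386, Add(Rational(146, 37), Rational(-276, 11)))) = Add(-198540, Add(-611, 386, Rational(-8606, 407))) = Add(-198540, Rational(-100181, 407)) = Rational(-80905961, 407)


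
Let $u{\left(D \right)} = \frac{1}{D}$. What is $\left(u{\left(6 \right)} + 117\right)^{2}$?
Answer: $\frac{494209}{36} \approx 13728.0$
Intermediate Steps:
$\left(u{\left(6 \right)} + 117\right)^{2} = \left(\frac{1}{6} + 117\right)^{2} = \left(\frac{703}{6}\right)^{2} = \frac{494209}{36}$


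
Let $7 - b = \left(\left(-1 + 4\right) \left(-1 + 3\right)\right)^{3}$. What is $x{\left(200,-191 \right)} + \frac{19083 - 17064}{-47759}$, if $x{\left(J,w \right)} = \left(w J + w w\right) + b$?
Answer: $- \frac{92081371}{47759} \approx -1928.0$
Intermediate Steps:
$b = -209$ ($b = 7 - \left(\left(-1 + 4\right) \left(-1 + 3\right)\right)^{3} = 7 - \left(3 \cdot 2\right)^{3} = 7 - 6^{3} = 7 - 216 = -209$)
$x{\left(J,w \right)} = -209 + w^{2} + J w$ ($x{\left(J,w \right)} = \left(w J + w w\right) - 209 = \left(J w + w^{2}\right) - 209 = \left(w^{2} + J w\right) - 209 = -209 + w^{2} + J w$)
$x{\left(200,-191 \right)} + \frac{19083 - 17064}{-47759} = \left(-209 + \left(-191\right)^{2} + 200 \left(-191\right)\right) + \frac{19083 - 17064}{-47759} = \left(-209 + 36481 - 38200\right) + 2019 \left(- \frac{1}{47759}\right) = -1928 - \frac{2019}{47759} = - \frac{92081371}{47759}$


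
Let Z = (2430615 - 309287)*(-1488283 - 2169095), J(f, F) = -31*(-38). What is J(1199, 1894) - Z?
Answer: 7758498359162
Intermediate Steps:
J(f, F) = 1178
Z = -7758498357984 (Z = 2121328*(-3657378) = -7758498357984)
J(1199, 1894) - Z = 1178 - 1*(-7758498357984) = 1178 + 7758498357984 = 7758498359162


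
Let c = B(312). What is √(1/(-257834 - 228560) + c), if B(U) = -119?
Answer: I*√28152916151478/486394 ≈ 10.909*I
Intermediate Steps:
c = -119
√(1/(-257834 - 228560) + c) = √(1/(-257834 - 228560) - 119) = √(1/(-486394) - 119) = √(-1/486394 - 119) = √(-57880887/486394) = I*√28152916151478/486394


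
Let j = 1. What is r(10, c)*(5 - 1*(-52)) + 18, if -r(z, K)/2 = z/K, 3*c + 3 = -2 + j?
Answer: 873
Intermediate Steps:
c = -4/3 (c = -1 + (-2 + 1)/3 = -1 + (⅓)*(-1) = -1 - ⅓ = -4/3 ≈ -1.3333)
r(z, K) = -2*z/K
r(10, c)*(5 - 1*(-52)) + 18 = (-2*10/(-4/3))*(5 - 1*(-52)) + 18 = (-2*10*(-¾))*(5 + 52) + 18 = 15*57 + 18 = 855 + 18 = 873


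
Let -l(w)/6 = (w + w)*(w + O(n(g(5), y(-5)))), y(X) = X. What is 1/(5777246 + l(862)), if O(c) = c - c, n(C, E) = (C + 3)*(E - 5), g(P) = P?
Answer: -1/3139282 ≈ -3.1854e-7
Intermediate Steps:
n(C, E) = (-5 + E)*(3 + C) (n(C, E) = (3 + C)*(-5 + E) = (-5 + E)*(3 + C))
O(c) = 0
l(w) = -12*w**2 (l(w) = -6*(w + w)*(w + 0) = -6*2*w*w = -12*w**2)
1/(5777246 + l(862)) = 1/(5777246 - 12*862**2) = 1/(5777246 - 12*743044) = 1/(5777246 - 8916528) = 1/(-3139282) = -1/3139282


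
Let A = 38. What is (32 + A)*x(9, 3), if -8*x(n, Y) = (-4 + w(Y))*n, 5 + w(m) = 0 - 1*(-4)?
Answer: 1575/4 ≈ 393.75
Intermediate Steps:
w(m) = -1 (w(m) = -5 + (0 - 1*(-4)) = -5 + (0 + 4) = -5 + 4 = -1)
x(n, Y) = 5*n/8 (x(n, Y) = -(-4 - 1)*n/8 = -(-5)*n/8 = 5*n/8)
(32 + A)*x(9, 3) = (32 + 38)*((5/8)*9) = 70*(45/8) = 1575/4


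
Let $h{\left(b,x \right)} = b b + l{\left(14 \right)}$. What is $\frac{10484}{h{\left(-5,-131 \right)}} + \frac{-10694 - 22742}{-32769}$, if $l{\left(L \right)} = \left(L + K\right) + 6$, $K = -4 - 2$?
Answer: $\frac{114951400}{425997} \approx 269.84$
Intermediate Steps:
$K = -6$
$l{\left(L \right)} = L$ ($l{\left(L \right)} = \left(L - 6\right) + 6 = \left(-6 + L\right) + 6 = L$)
$h{\left(b,x \right)} = 14 + b^{2}$ ($h{\left(b,x \right)} = b b + 14 = b^{2} + 14 = 14 + b^{2}$)
$\frac{10484}{h{\left(-5,-131 \right)}} + \frac{-10694 - 22742}{-32769} = \frac{10484}{14 + \left(-5\right)^{2}} + \frac{-10694 - 22742}{-32769} = \frac{10484}{14 + 25} - - \frac{33436}{32769} = \frac{10484}{39} + \frac{33436}{32769} = \frac{114951400}{425997}$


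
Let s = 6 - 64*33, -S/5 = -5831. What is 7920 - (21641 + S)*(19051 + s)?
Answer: -860730300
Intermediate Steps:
S = 29155 (S = -5*(-5831) = 29155)
s = -2106 (s = 6 - 2112 = -2106)
7920 - (21641 + S)*(19051 + s) = 7920 - (21641 + 29155)*(19051 - 2106) = 7920 - 50796*16945 = 7920 - 1*860738220 = 7920 - 860738220 = -860730300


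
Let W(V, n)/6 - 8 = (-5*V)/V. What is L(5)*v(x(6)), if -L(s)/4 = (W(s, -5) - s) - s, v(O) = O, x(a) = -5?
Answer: 160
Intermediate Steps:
W(V, n) = 18 (W(V, n) = 48 + 6*((-5*V)/V) = 48 + 6*(-5) = 48 - 30 = 18)
L(s) = -72 + 8*s (L(s) = -4*((18 - s) - s) = -4*(18 - 2*s) = -72 + 8*s)
L(5)*v(x(6)) = (-72 + 8*5)*(-5) = (-72 + 40)*(-5) = -32*(-5) = 160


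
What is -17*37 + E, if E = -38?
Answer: -667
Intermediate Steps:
-17*37 + E = -17*37 - 38 = -629 - 38 = -667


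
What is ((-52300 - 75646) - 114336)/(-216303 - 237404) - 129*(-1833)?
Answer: 107282438381/453707 ≈ 2.3646e+5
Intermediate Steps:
((-52300 - 75646) - 114336)/(-216303 - 237404) - 129*(-1833) = (-127946 - 114336)/(-453707) + 236457 = -242282*(-1/453707) + 236457 = 242282/453707 + 236457 = 107282438381/453707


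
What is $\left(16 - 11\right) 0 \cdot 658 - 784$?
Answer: $-784$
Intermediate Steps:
$\left(16 - 11\right) 0 \cdot 658 - 784 = 5 \cdot 0 \cdot 658 - 784 = 0 \cdot 658 - 784 = 0 - 784 = -784$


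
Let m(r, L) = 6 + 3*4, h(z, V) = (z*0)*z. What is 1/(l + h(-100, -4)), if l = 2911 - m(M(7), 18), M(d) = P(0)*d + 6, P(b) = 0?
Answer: 1/2893 ≈ 0.00034566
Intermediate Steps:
h(z, V) = 0 (h(z, V) = 0*z = 0)
M(d) = 6 (M(d) = 0*d + 6 = 0 + 6 = 6)
m(r, L) = 18 (m(r, L) = 6 + 12 = 18)
l = 2893 (l = 2911 - 1*18 = 2911 - 18 = 2893)
1/(l + h(-100, -4)) = 1/(2893 + 0) = 1/2893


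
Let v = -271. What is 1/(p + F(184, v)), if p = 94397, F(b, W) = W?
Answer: 1/94126 ≈ 1.0624e-5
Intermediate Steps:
1/(p + F(184, v)) = 1/(94397 - 271) = 1/94126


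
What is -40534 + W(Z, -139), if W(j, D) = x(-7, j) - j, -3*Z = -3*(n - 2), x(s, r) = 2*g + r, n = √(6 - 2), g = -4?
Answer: -40542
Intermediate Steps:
n = 2 (n = √4 = 2)
x(s, r) = -8 + r (x(s, r) = 2*(-4) + r = -8 + r)
Z = 0 (Z = -(-1)*(2 - 2) = -(-1)*0 = -⅓*0 = 0)
W(j, D) = -8 (W(j, D) = (-8 + j) - j = -8)
-40534 + W(Z, -139) = -40534 - 8 = -40542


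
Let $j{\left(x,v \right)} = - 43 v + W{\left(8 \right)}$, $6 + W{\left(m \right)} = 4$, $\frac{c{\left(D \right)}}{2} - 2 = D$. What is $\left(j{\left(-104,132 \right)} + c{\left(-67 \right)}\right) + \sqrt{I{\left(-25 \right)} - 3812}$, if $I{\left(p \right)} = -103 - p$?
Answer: $-5808 + i \sqrt{3890} \approx -5808.0 + 62.37 i$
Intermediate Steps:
$c{\left(D \right)} = 4 + 2 D$
$W{\left(m \right)} = -2$ ($W{\left(m \right)} = -6 + 4 = -2$)
$j{\left(x,v \right)} = -2 - 43 v$ ($j{\left(x,v \right)} = - 43 v - 2 = -2 - 43 v$)
$\left(j{\left(-104,132 \right)} + c{\left(-67 \right)}\right) + \sqrt{I{\left(-25 \right)} - 3812} = \left(\left(-2 - 5676\right) + \left(4 + 2 \left(-67\right)\right)\right) + \sqrt{\left(-103 - -25\right) - 3812} = \left(\left(-2 - 5676\right) + \left(4 - 134\right)\right) + \sqrt{\left(-103 + 25\right) - 3812} = \left(-5678 - 130\right) + \sqrt{-78 - 3812} = -5808 + \sqrt{-3890} = -5808 + i \sqrt{3890}$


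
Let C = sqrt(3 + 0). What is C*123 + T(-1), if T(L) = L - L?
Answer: 123*sqrt(3) ≈ 213.04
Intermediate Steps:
T(L) = 0
C = sqrt(3) ≈ 1.7320
C*123 + T(-1) = sqrt(3)*123 + 0 = 123*sqrt(3) + 0 = 123*sqrt(3)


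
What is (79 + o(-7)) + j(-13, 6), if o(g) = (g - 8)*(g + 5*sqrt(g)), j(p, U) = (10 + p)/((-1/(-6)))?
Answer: 166 - 75*I*sqrt(7) ≈ 166.0 - 198.43*I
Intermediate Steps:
j(p, U) = 60 + 6*p (j(p, U) = (10 + p)/((-1*(-1/6))) = (10 + p)/(1/6) = (10 + p)*6 = 60 + 6*p)
o(g) = (-8 + g)*(g + 5*sqrt(g))
(79 + o(-7)) + j(-13, 6) = (79 + ((-7)**2 - 40*I*sqrt(7) - 8*(-7) + 5*(-7)**(3/2))) + (60 + 6*(-13)) = (79 + (49 - 40*I*sqrt(7) + 56 + 5*(-7*I*sqrt(7)))) + (60 - 78) = (79 + (49 - 40*I*sqrt(7) + 56 - 35*I*sqrt(7))) - 18 = (79 + (105 - 75*I*sqrt(7))) - 18 = (184 - 75*I*sqrt(7)) - 18 = 166 - 75*I*sqrt(7)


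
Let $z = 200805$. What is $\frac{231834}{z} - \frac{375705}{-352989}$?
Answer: $\frac{5825122013}{2625257635} \approx 2.2189$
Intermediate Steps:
$\frac{231834}{z} - \frac{375705}{-352989} = \frac{231834}{200805} - \frac{375705}{-352989} = 231834 \cdot \frac{1}{200805} - - \frac{41745}{39221} = \frac{77278}{66935} + \frac{41745}{39221} = \frac{5825122013}{2625257635}$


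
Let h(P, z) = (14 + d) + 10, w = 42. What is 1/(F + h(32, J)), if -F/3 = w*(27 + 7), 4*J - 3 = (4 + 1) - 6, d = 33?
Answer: -1/4227 ≈ -0.00023657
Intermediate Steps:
J = ½ (J = ¾ + ((4 + 1) - 6)/4 = ¾ + (5 - 6)/4 = ¾ + (¼)*(-1) = ¾ - ¼ = ½ ≈ 0.50000)
h(P, z) = 57 (h(P, z) = (14 + 33) + 10 = 47 + 10 = 57)
F = -4284 (F = -126*(27 + 7) = -126*34 = -3*1428 = -4284)
1/(F + h(32, J)) = 1/(-4284 + 57) = 1/(-4227) = -1/4227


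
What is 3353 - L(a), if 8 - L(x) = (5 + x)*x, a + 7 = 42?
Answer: 4745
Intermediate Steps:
a = 35 (a = -7 + 42 = 35)
L(x) = 8 - x*(5 + x) (L(x) = 8 - (5 + x)*x = 8 - x*(5 + x))
3353 - L(a) = 3353 - (8 - 1*35**2 - 5*35) = 3353 - (8 - 1*1225 - 175) = 3353 - (8 - 1225 - 175) = 3353 - 1*(-1392) = 3353 + 1392 = 4745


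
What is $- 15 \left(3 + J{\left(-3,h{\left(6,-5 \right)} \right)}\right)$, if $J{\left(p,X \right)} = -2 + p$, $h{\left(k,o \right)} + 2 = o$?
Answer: $30$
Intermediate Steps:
$h{\left(k,o \right)} = -2 + o$
$- 15 \left(3 + J{\left(-3,h{\left(6,-5 \right)} \right)}\right) = - 15 \left(3 - 5\right) = \left(-15\right) \left(-2\right) = 30$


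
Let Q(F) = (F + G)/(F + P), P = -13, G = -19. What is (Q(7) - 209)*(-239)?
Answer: 49473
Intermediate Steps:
Q(F) = (-19 + F)/(-13 + F) (Q(F) = (F - 19)/(F - 13) = (-19 + F)/(-13 + F))
(Q(7) - 209)*(-239) = ((-19 + 7)/(-13 + 7) - 209)*(-239) = (-12/(-6) - 209)*(-239) = (-1/6*(-12) - 209)*(-239) = (2 - 209)*(-239) = -207*(-239) = 49473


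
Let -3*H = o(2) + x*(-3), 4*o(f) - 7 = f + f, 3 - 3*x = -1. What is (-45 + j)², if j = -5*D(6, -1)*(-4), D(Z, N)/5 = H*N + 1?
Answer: 1600/9 ≈ 177.78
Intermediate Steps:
x = 4/3 (x = 1 - ⅓*(-1) = 1 + ⅓ = 4/3 ≈ 1.3333)
o(f) = 7/4 + f/2 (o(f) = 7/4 + (f + f)/4 = 7/4 + (2*f)/4 = 7/4 + f/2)
H = 5/12 (H = -((7/4 + (½)*2) + (4/3)*(-3))/3 = -((7/4 + 1) - 4)/3 = -(11/4 - 4)/3 = -⅓*(-5/4) = 5/12 ≈ 0.41667)
D(Z, N) = 5 + 25*N/12 (D(Z, N) = 5*(5*N/12 + 1) = 5*(1 + 5*N/12) = 5 + 25*N/12)
j = 175/3 (j = -5*(5 + (25/12)*(-1))*(-4) = -5*(5 - 25/12)*(-4) = -5*35/12*(-4) = -175/12*(-4) = 175/3 ≈ 58.333)
(-45 + j)² = (-45 + 175/3)² = (40/3)² = 1600/9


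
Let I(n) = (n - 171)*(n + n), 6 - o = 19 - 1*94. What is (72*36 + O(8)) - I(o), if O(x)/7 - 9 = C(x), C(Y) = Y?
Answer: 17291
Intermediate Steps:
O(x) = 63 + 7*x
o = 81 (o = 6 - (19 - 1*94) = 6 - (19 - 94) = 6 - 1*(-75) = 6 + 75 = 81)
I(n) = 2*n*(-171 + n) (I(n) = (-171 + n)*(2*n) = 2*n*(-171 + n))
(72*36 + O(8)) - I(o) = (72*36 + (63 + 7*8)) - 2*81*(-171 + 81) = (2592 + (63 + 56)) - 2*81*(-90) = (2592 + 119) - 1*(-14580) = 2711 + 14580 = 17291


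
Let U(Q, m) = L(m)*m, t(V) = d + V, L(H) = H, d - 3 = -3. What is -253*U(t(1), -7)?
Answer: -12397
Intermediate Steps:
d = 0 (d = 3 - 3 = 0)
t(V) = V (t(V) = 0 + V = V)
U(Q, m) = m² (U(Q, m) = m*m = m²)
-253*U(t(1), -7) = -253*(-7)² = -253*49 = -12397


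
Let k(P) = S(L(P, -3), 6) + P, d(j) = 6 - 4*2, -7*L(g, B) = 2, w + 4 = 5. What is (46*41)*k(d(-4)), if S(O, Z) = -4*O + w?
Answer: 1886/7 ≈ 269.43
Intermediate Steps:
w = 1 (w = -4 + 5 = 1)
L(g, B) = -2/7 (L(g, B) = -⅐*2 = -2/7)
S(O, Z) = 1 - 4*O (S(O, Z) = -4*O + 1 = 1 - 4*O)
d(j) = -2 (d(j) = 6 - 8 = -2)
k(P) = 15/7 + P (k(P) = (1 - 4*(-2/7)) + P = (1 + 8/7) + P = 15/7 + P)
(46*41)*k(d(-4)) = (46*41)*(15/7 - 2) = 1886*(⅐) = 1886/7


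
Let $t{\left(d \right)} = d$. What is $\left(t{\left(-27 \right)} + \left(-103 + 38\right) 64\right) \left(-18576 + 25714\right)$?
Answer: $-29886806$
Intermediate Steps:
$\left(t{\left(-27 \right)} + \left(-103 + 38\right) 64\right) \left(-18576 + 25714\right) = \left(-27 + \left(-103 + 38\right) 64\right) \left(-18576 + 25714\right) = \left(-27 - 4160\right) 7138 = \left(-4187\right) 7138 = -29886806$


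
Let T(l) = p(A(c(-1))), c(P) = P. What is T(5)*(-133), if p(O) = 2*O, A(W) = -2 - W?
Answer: 266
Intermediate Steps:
T(l) = -2 (T(l) = 2*(-2 - 1*(-1)) = 2*(-2 + 1) = 2*(-1) = -2)
T(5)*(-133) = -2*(-133) = 266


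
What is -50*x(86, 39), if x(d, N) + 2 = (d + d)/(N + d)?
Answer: 156/5 ≈ 31.200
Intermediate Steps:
x(d, N) = -2 + 2*d/(N + d) (x(d, N) = -2 + (d + d)/(N + d) = -2 + (2*d)/(N + d) = -2 + 2*d/(N + d))
-50*x(86, 39) = -(-100)*39/(39 + 86) = -(-100)*39/125 = -50*(-78/125) = 156/5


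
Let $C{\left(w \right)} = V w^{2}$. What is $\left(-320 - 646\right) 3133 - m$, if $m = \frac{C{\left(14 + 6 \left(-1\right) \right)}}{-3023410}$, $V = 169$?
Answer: $- \frac{27071845678}{8945} \approx -3.0265 \cdot 10^{6}$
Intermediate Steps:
$C{\left(w \right)} = 169 w^{2}$
$m = - \frac{32}{8945}$ ($m = \frac{169 \left(14 + 6 \left(-1\right)\right)^{2}}{-3023410} = 169 \left(14 - 6\right)^{2} \left(- \frac{1}{3023410}\right) = 169 \cdot 8^{2} \left(- \frac{1}{3023410}\right) = 169 \cdot 64 \left(- \frac{1}{3023410}\right) = 10816 \left(- \frac{1}{3023410}\right) = - \frac{32}{8945} \approx -0.0035774$)
$\left(-320 - 646\right) 3133 - m = \left(-320 - 646\right) 3133 - - \frac{32}{8945} = \left(-966\right) 3133 + \frac{32}{8945} = -3026478 + \frac{32}{8945} = - \frac{27071845678}{8945}$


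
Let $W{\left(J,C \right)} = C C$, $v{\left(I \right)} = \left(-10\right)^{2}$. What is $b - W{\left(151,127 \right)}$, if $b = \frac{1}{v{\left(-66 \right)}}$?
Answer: $- \frac{1612899}{100} \approx -16129.0$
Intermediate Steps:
$v{\left(I \right)} = 100$
$W{\left(J,C \right)} = C^{2}$
$b = \frac{1}{100} \approx 0.01$
$b - W{\left(151,127 \right)} = \frac{1}{100} - 127^{2} = \frac{1}{100} - 16129 = - \frac{1612899}{100}$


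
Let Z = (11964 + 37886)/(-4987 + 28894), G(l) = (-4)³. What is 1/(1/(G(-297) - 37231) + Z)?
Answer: 891611565/1859131843 ≈ 0.47958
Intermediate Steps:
G(l) = -64
Z = 49850/23907 ≈ 2.0852
1/(1/(G(-297) - 37231) + Z) = 1/(1/(-64 - 37231) + 49850/23907) = 1/(1/(-37295) + 49850/23907) = 1/(-1/37295 + 49850/23907) = 1/(1859131843/891611565) = 891611565/1859131843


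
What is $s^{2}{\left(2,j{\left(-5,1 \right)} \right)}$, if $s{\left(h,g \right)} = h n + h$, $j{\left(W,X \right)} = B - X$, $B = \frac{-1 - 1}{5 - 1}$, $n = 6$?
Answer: $196$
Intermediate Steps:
$B = - \frac{1}{2}$ ($B = - \frac{2}{4} = \left(-2\right) \frac{1}{4} = - \frac{1}{2} \approx -0.5$)
$j{\left(W,X \right)} = - \frac{1}{2} - X$
$s{\left(h,g \right)} = 7 h$ ($s{\left(h,g \right)} = h 6 + h = 6 h + h = 7 h$)
$s^{2}{\left(2,j{\left(-5,1 \right)} \right)} = \left(7 \cdot 2\right)^{2} = 14^{2} = 196$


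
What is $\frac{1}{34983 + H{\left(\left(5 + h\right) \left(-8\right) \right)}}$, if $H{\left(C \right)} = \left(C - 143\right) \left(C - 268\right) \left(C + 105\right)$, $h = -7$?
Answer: $\frac{1}{3907467} \approx 2.5592 \cdot 10^{-7}$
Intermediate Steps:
$H{\left(C \right)} = \left(-268 + C\right) \left(-143 + C\right) \left(105 + C\right)$ ($H{\left(C \right)} = \left(-143 + C\right) \left(-268 + C\right) \left(105 + C\right) = \left(-268 + C\right) \left(-143 + C\right) \left(105 + C\right)$)
$\frac{1}{34983 + H{\left(\left(5 + h\right) \left(-8\right) \right)}} = \frac{1}{34983 + \left(4024020 + \left(\left(5 - 7\right) \left(-8\right)\right)^{3} - 4831 \left(5 - 7\right) \left(-8\right) - 306 \left(\left(5 - 7\right) \left(-8\right)\right)^{2}\right)} = \frac{1}{34983 + \left(4024020 + \left(\left(-2\right) \left(-8\right)\right)^{3} - 4831 \left(\left(-2\right) \left(-8\right)\right) - 306 \left(\left(-2\right) \left(-8\right)\right)^{2}\right)} = \frac{1}{34983 + \left(4024020 + 16^{3} - 77296 - 306 \cdot 16^{2}\right)} = \frac{1}{34983 + \left(4024020 + 4096 - 77296 - 78336\right)} = \frac{1}{34983 + 3872484} = \frac{1}{3907467}$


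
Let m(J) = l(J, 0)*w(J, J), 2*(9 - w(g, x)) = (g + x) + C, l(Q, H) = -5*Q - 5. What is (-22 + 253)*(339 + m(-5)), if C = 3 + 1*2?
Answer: 131439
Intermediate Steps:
C = 5 (C = 3 + 2 = 5)
l(Q, H) = -5 - 5*Q
w(g, x) = 13/2 - g/2 - x/2 (w(g, x) = 9 - ((g + x) + 5)/2 = 9 - (5 + g + x)/2 = 9 + (-5/2 - g/2 - x/2) = 13/2 - g/2 - x/2)
m(J) = (-5 - 5*J)*(13/2 - J) (m(J) = (-5 - 5*J)*(13/2 - J/2 - J/2) = (-5 - 5*J)*(13/2 - J))
(-22 + 253)*(339 + m(-5)) = (-22 + 253)*(339 + 5*(1 - 5)*(-13 + 2*(-5))/2) = 231*(339 + (5/2)*(-4)*(-13 - 10)) = 231*(339 + (5/2)*(-4)*(-23)) = 231*(339 + 230) = 231*569 = 131439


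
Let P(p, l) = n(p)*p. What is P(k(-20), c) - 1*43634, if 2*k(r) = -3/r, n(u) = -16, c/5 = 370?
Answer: -218176/5 ≈ -43635.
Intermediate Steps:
c = 1850 (c = 5*370 = 1850)
k(r) = -3/(2*r) (k(r) = (-3/r)/2 = -3/(2*r))
P(p, l) = -16*p
P(k(-20), c) - 1*43634 = -(-24)/(-20) - 1*43634 = -(-24)*(-1)/20 - 43634 = -16*3/40 - 43634 = -6/5 - 43634 = -218176/5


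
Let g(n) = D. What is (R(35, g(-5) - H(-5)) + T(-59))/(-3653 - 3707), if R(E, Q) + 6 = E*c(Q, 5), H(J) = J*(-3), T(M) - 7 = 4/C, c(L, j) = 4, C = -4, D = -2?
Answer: -7/368 ≈ -0.019022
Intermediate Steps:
g(n) = -2
T(M) = 6 (T(M) = 7 + 4/(-4) = 7 + 4*(-1/4) = 7 - 1 = 6)
H(J) = -3*J
R(E, Q) = -6 + 4*E (R(E, Q) = -6 + E*4 = -6 + 4*E)
(R(35, g(-5) - H(-5)) + T(-59))/(-3653 - 3707) = ((-6 + 4*35) + 6)/(-3653 - 3707) = ((-6 + 140) + 6)/(-7360) = (134 + 6)*(-1/7360) = 140*(-1/7360) = -7/368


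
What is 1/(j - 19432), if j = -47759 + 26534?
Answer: -1/40657 ≈ -2.4596e-5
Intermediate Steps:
j = -21225
1/(j - 19432) = 1/(-21225 - 19432) = 1/(-40657) = -1/40657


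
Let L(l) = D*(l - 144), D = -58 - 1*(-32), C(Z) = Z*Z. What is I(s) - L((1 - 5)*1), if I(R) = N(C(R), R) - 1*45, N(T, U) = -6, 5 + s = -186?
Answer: -3899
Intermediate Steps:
C(Z) = Z²
s = -191 (s = -5 - 186 = -191)
D = -26 (D = -58 + 32 = -26)
L(l) = 3744 - 26*l (L(l) = -26*(l - 144) = -26*(-144 + l) = 3744 - 26*l)
I(R) = -51 (I(R) = -6 - 1*45 = -6 - 45 = -51)
I(s) - L((1 - 5)*1) = -51 - (3744 - 26*(1 - 5)) = -51 - (3744 - (-104)) = -51 - (3744 - 26*(-4)) = -51 - (3744 + 104) = -51 - 1*3848 = -51 - 3848 = -3899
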